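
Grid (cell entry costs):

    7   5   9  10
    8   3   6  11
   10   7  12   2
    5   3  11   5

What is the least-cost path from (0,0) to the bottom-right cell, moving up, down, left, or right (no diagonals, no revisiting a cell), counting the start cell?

Take (0,0)→(0,1)→(1,1)→(1,2)→(1,3)→(2,3)→(3,3) for a total of 7 + 5 + 3 + 6 + 11 + 2 + 5 = 39.

39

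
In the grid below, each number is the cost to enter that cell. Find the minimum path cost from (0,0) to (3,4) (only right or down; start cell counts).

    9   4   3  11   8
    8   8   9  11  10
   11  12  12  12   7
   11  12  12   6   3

55

One optimal route is [0,0] → [0,1] → [0,2] → [0,3] → [0,4] → [1,4] → [2,4] → [3,4].
Its cost is 9 + 4 + 3 + 11 + 8 + 10 + 7 + 3 = 55.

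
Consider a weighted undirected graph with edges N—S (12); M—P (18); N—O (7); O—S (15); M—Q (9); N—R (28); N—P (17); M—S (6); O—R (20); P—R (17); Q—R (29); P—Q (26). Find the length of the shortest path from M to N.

18

Checking several routes:
M→P→N: 18 + 17 = 35
M→S→N: 6 + 12 = 18
M→S→O→N: 6 + 15 + 7 = 28
Shortest: 18.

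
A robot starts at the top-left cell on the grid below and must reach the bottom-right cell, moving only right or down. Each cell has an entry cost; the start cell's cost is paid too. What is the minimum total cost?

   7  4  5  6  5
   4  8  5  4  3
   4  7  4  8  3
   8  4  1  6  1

Path (0,0) → (0,1) → (0,2) → (1,2) → (1,3) → (1,4) → (2,4) → (3,4): 7 + 4 + 5 + 5 + 4 + 3 + 3 + 1 = 32.

32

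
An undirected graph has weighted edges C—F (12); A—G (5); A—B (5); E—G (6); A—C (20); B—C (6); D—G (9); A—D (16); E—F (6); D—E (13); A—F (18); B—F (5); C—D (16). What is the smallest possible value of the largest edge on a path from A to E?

Checking several routes:
A → G → D → E: max(5, 9, 13) = 13
A → B → C → F → E: max(5, 6, 12, 6) = 12
A → B → F → E: max(5, 5, 6) = 6
A → G → E: max(5, 6) = 6
Best route has worst link 6.

6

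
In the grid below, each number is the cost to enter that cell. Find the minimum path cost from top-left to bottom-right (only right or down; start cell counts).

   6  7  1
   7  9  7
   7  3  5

26

Path (0,0) → (0,1) → (0,2) → (1,2) → (2,2): 6 + 7 + 1 + 7 + 5 = 26.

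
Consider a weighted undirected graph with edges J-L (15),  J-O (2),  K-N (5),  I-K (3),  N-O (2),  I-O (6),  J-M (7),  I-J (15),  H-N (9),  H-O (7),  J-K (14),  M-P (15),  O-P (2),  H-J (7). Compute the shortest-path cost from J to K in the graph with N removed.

11

Checking several routes:
J → K: 14
J → O → I → K: 2 + 6 + 3 = 11
J → I → K: 15 + 3 = 18
J → H → O → I → K: 7 + 7 + 6 + 3 = 23
Shortest: 11.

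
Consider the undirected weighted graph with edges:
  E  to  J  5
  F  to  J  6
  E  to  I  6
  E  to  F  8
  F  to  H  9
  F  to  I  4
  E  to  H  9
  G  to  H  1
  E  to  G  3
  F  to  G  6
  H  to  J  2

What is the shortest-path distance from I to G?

9

A few of the I→G routes:
I → E → J → H → G: 6 + 5 + 2 + 1 = 14
I → F → H → G: 4 + 9 + 1 = 14
I → F → J → H → G: 4 + 6 + 2 + 1 = 13
I → E → G: 6 + 3 = 9
I → F → G: 4 + 6 = 10
Shortest: 9.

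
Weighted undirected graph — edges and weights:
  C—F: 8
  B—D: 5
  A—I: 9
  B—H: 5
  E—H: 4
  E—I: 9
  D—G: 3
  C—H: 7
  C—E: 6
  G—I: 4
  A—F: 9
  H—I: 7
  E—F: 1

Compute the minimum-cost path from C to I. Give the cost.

14

Some routes from C to I:
C -> F -> E -> I: 8 + 1 + 9 = 18
C -> E -> I: 6 + 9 = 15
C -> H -> I: 7 + 7 = 14
C -> E -> H -> I: 6 + 4 + 7 = 17
C -> F -> E -> H -> I: 8 + 1 + 4 + 7 = 20
C -> H -> E -> I: 7 + 4 + 9 = 20
Best route has total 14.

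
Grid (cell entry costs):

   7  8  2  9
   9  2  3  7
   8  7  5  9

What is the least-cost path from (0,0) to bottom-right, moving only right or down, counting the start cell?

Best path: (0,0) → (0,1) → (0,2) → (1,2) → (2,2) → (2,3)
Cost: 7 + 8 + 2 + 3 + 5 + 9 = 34

34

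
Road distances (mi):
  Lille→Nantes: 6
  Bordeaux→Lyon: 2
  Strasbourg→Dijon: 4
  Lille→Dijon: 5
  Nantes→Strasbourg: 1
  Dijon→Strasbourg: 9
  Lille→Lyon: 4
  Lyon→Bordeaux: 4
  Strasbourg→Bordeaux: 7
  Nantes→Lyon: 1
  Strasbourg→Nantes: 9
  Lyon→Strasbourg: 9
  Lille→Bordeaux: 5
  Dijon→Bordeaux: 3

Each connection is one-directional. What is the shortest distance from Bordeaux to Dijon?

Routes from Bordeaux to Dijon:
Bordeaux -> Lyon -> Strasbourg -> Dijon: 2 + 9 + 4 = 15
The minimum is 15 mi.

15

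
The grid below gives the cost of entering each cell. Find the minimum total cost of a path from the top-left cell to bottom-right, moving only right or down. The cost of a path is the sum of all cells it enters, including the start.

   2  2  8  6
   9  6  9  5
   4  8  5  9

Best path: r0c0→r0c1→r0c2→r0c3→r1c3→r2c3
Cost: 2 + 2 + 8 + 6 + 5 + 9 = 32

32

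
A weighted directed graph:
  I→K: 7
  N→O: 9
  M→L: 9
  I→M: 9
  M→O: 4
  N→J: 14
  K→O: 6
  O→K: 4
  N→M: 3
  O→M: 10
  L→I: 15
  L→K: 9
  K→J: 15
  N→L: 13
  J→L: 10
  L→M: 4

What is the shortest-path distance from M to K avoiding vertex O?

Paths from M to K avoiding O:
M -> L -> I -> K: 9 + 15 + 7 = 31
M -> L -> K: 9 + 9 = 18
Best route has total 18.

18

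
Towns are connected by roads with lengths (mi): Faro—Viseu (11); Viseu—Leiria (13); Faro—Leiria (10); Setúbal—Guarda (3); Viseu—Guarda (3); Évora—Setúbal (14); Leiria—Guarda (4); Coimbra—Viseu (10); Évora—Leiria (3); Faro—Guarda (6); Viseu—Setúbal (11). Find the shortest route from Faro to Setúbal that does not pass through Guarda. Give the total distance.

Comparing a few candidate routes:
Faro-Viseu-Setúbal: 11 + 11 = 22
Faro-Leiria-Évora-Setúbal: 10 + 3 + 14 = 27
Faro-Leiria-Viseu-Setúbal: 10 + 13 + 11 = 34
The minimum is 22 mi.

22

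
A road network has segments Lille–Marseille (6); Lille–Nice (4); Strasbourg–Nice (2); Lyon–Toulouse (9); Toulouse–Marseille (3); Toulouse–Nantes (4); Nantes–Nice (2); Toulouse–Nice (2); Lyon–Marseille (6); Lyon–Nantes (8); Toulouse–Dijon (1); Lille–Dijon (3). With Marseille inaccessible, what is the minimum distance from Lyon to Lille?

Some routes from Lyon to Lille avoiding Marseille:
Lyon - Nantes - Nice - Toulouse - Dijon - Lille: 8 + 2 + 2 + 1 + 3 = 16
Lyon - Toulouse - Dijon - Lille: 9 + 1 + 3 = 13
Lyon - Toulouse - Nice - Lille: 9 + 2 + 4 = 15
Lyon - Nantes - Nice - Lille: 8 + 2 + 4 = 14
The minimum is 13 mi.

13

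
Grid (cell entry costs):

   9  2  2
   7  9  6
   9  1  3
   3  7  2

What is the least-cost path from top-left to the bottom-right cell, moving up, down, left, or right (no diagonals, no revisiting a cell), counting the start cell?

24

Path (0,0) (0,1) (0,2) (1,2) (2,2) (3,2): 9 + 2 + 2 + 6 + 3 + 2 = 24.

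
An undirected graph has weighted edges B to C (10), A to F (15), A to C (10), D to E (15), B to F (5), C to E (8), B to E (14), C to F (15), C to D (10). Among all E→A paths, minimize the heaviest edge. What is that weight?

Checking several routes:
E→C→A: max(8, 10) = 10
E→D→C→F→A: max(15, 10, 15, 15) = 15
E→B→C→A: max(14, 10, 10) = 14
Smallest bottleneck: 10.

10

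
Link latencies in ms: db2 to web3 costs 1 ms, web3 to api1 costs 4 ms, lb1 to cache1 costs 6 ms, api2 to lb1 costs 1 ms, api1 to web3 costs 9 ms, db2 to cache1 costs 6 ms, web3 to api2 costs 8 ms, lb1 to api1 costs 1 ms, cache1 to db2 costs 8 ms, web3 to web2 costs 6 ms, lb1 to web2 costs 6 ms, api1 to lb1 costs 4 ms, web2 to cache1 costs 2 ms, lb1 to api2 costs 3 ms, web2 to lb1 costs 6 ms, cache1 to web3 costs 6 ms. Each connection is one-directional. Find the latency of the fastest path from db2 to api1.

5

Checking several routes:
db2 -> web3 -> api2 -> lb1 -> api1: 1 + 8 + 1 + 1 = 11
db2 -> web3 -> api1: 1 + 4 = 5
db2 -> cache1 -> web3 -> api1: 6 + 6 + 4 = 16
db2 -> web3 -> web2 -> lb1 -> api1: 1 + 6 + 6 + 1 = 14
Best route has total 5 ms.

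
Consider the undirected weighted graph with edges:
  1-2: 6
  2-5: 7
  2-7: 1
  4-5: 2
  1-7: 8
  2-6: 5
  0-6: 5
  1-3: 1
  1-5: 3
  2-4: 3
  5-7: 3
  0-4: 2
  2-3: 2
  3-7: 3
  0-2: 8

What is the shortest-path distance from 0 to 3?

Some routes from 0 to 3:
0 → 4 → 2 → 7 → 3: 2 + 3 + 1 + 3 = 9
0 → 4 → 2 → 3: 2 + 3 + 2 = 7
0 → 4 → 5 → 1 → 3: 2 + 2 + 3 + 1 = 8
The minimum is 7.

7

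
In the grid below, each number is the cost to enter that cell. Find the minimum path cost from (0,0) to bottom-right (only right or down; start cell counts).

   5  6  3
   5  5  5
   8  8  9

Cheapest: [0,0] → [0,1] → [0,2] → [1,2] → [2,2]
  5 + 6 + 3 + 5 + 9 = 28

28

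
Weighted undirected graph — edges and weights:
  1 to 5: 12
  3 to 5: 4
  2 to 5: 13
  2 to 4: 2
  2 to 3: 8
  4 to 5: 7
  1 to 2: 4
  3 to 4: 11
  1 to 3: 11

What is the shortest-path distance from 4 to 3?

Some routes from 4 to 3:
4 -> 2 -> 3: 2 + 8 = 10
4 -> 2 -> 5 -> 3: 2 + 13 + 4 = 19
4 -> 2 -> 1 -> 3: 2 + 4 + 11 = 17
4 -> 5 -> 3: 7 + 4 = 11
4 -> 3: 11
Shortest: 10.

10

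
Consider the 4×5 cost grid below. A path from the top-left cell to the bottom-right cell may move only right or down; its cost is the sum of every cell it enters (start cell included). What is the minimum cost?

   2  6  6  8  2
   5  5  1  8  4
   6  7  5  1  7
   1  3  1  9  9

Take r0c0 r1c0 r1c1 r1c2 r2c2 r2c3 r2c4 r3c4 for a total of 2 + 5 + 5 + 1 + 5 + 1 + 7 + 9 = 35.

35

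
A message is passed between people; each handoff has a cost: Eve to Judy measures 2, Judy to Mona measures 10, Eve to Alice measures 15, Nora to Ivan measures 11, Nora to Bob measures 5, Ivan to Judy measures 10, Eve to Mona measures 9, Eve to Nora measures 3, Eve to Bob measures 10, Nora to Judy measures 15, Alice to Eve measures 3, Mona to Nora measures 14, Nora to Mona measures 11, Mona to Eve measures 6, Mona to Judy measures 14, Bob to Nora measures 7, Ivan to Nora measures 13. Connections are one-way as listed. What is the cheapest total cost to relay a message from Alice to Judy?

Checking several routes:
Alice → Eve → Judy: 3 + 2 = 5
Alice → Eve → Nora → Judy: 3 + 3 + 15 = 21
Alice → Eve → Bob → Nora → Judy: 3 + 10 + 7 + 15 = 35
Alice → Eve → Nora → Mona → Judy: 3 + 3 + 11 + 14 = 31
Alice → Eve → Nora → Ivan → Judy: 3 + 3 + 11 + 10 = 27
Alice → Eve → Mona → Judy: 3 + 9 + 14 = 26
The minimum is 5.

5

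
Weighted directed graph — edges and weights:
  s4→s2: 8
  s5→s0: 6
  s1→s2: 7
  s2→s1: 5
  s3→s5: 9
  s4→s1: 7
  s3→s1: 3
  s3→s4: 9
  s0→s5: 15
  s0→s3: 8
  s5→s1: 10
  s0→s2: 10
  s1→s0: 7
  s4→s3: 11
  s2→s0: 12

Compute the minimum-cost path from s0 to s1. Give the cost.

11

Comparing a few candidate routes:
s0→s3→s4→s1: 8 + 9 + 7 = 24
s0→s5→s1: 15 + 10 = 25
s0→s3→s1: 8 + 3 = 11
s0→s2→s1: 10 + 5 = 15
The minimum is 11.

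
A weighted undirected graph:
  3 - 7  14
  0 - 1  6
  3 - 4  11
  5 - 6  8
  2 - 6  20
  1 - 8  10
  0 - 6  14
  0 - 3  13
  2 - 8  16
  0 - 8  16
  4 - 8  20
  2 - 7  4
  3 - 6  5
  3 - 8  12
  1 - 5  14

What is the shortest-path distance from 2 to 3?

18

A few of the 2→3 routes:
2-7-3: 4 + 14 = 18
2-6-3: 20 + 5 = 25
2-8-0-3: 16 + 16 + 13 = 45
2-8-3: 16 + 12 = 28
The minimum is 18.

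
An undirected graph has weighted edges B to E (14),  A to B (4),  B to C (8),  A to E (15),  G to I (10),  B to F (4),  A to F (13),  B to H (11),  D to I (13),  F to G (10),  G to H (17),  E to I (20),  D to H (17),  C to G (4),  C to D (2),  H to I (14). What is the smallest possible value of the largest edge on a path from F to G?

8

Checking several routes:
F-B-C-G: max(4, 8, 4) = 8
F-B-C-D-I-G: max(4, 8, 2, 13, 10) = 13
F-A-B-C-D-I-G: max(13, 4, 8, 2, 13, 10) = 13
F-B-H-I-G: max(4, 11, 14, 10) = 14
F-G: max(10) = 10
F-A-B-C-G: max(13, 4, 8, 4) = 13
The minimum achievable maximum is 8.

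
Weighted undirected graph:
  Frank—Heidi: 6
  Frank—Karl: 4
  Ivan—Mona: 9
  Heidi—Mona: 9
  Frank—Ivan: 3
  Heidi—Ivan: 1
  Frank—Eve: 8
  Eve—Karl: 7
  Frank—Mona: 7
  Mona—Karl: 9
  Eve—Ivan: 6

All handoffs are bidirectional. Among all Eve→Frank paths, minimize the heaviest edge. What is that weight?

A few of the Eve→Frank routes:
Eve-Frank: max(8) = 8
Eve-Karl-Frank: max(7, 4) = 7
Eve-Ivan-Heidi-Mona-Karl-Frank: max(6, 1, 9, 9, 4) = 9
Eve-Ivan-Frank: max(6, 3) = 6
Eve-Ivan-Heidi-Frank: max(6, 1, 6) = 6
Best route has worst link 6.

6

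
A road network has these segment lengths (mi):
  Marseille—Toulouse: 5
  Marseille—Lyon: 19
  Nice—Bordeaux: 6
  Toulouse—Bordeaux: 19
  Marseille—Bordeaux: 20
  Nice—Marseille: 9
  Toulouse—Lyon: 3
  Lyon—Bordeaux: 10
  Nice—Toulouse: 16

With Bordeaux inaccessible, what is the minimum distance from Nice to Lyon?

Checking several routes:
Nice→Toulouse→Lyon: 16 + 3 = 19
Nice→Marseille→Toulouse→Lyon: 9 + 5 + 3 = 17
Nice→Marseille→Lyon: 9 + 19 = 28
Shortest: 17 mi.

17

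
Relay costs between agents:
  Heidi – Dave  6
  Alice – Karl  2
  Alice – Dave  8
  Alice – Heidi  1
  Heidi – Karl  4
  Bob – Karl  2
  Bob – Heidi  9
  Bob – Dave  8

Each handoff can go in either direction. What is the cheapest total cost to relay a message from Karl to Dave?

9

Checking several routes:
Karl -> Alice -> Dave: 2 + 8 = 10
Karl -> Bob -> Heidi -> Dave: 2 + 9 + 6 = 17
Karl -> Alice -> Heidi -> Dave: 2 + 1 + 6 = 9
Karl -> Heidi -> Dave: 4 + 6 = 10
Karl -> Bob -> Dave: 2 + 8 = 10
Karl -> Heidi -> Alice -> Dave: 4 + 1 + 8 = 13
Best route has total 9.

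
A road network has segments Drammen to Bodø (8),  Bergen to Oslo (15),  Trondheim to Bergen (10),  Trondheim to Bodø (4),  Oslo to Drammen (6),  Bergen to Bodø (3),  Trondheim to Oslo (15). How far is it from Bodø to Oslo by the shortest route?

14

Candidate routes:
Bodø-Trondheim-Oslo: 4 + 15 = 19
Bodø-Trondheim-Bergen-Oslo: 4 + 10 + 15 = 29
Bodø-Bergen-Oslo: 3 + 15 = 18
Bodø-Drammen-Oslo: 8 + 6 = 14
Bodø-Bergen-Trondheim-Oslo: 3 + 10 + 15 = 28
Best route has total 14 km.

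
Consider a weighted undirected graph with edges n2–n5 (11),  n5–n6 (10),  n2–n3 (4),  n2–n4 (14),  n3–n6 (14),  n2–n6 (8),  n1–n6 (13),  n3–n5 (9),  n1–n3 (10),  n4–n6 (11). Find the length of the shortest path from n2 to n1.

A few of the n2→n1 routes:
n2 → n3 → n1: 4 + 10 = 14
n2 → n3 → n6 → n1: 4 + 14 + 13 = 31
n2 → n5 → n3 → n1: 11 + 9 + 10 = 30
n2 → n6 → n1: 8 + 13 = 21
The minimum is 14.

14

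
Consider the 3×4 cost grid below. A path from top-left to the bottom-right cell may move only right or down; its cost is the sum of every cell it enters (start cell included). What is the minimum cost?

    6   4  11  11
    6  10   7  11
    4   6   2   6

30

Path (0,0) (1,0) (2,0) (2,1) (2,2) (2,3): 6 + 6 + 4 + 6 + 2 + 6 = 30.
(Top row then right column would cost 49.)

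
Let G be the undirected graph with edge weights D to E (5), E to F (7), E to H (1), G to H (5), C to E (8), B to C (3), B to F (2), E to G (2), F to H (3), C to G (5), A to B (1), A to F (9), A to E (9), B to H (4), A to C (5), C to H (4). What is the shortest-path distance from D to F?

9

Some routes from D to F:
D → E → H → C → B → F: 5 + 1 + 4 + 3 + 2 = 15
D → E → H → F: 5 + 1 + 3 = 9
D → E → F: 5 + 7 = 12
D → E → H → B → F: 5 + 1 + 4 + 2 = 12
D → E → G → H → F: 5 + 2 + 5 + 3 = 15
Shortest: 9.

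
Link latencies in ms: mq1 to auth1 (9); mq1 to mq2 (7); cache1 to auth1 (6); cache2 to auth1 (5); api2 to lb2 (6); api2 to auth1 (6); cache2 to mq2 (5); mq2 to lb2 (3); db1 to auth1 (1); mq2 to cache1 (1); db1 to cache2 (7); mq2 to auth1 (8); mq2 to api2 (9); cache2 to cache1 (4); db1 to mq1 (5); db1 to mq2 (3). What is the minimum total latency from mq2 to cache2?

Some routes from mq2 to cache2:
mq2-cache1-cache2: 1 + 4 = 5
mq2-cache2: 5
mq2-db1-cache2: 3 + 7 = 10
mq2-db1-auth1-cache2: 3 + 1 + 5 = 9
mq2-cache1-auth1-cache2: 1 + 6 + 5 = 12
The minimum is 5 ms.

5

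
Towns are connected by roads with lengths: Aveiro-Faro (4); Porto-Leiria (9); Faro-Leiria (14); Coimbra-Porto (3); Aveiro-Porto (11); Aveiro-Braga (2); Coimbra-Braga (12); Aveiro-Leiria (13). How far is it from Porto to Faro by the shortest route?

Checking several routes:
Porto → Leiria → Faro: 9 + 14 = 23
Porto → Aveiro → Faro: 11 + 4 = 15
Porto → Leiria → Aveiro → Faro: 9 + 13 + 4 = 26
Porto → Coimbra → Braga → Aveiro → Faro: 3 + 12 + 2 + 4 = 21
The minimum is 15.

15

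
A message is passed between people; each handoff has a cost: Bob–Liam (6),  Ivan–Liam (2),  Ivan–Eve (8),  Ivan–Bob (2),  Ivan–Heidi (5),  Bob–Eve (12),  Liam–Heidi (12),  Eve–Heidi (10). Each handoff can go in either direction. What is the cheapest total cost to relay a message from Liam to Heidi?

Some routes from Liam to Heidi:
Liam→Bob→Ivan→Heidi: 6 + 2 + 5 = 13
Liam→Heidi: 12
Liam→Ivan→Heidi: 2 + 5 = 7
Best route has total 7.

7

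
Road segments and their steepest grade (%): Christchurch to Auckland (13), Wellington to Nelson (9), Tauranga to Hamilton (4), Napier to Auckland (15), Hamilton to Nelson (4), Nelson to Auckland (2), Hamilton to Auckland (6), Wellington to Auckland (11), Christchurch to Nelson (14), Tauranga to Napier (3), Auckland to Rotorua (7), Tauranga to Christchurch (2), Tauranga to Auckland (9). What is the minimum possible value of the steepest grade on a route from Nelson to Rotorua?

Checking several routes:
Nelson-Auckland-Rotorua: max(2, 7) = 7
Nelson-Wellington-Auckland-Rotorua: max(9, 11, 7) = 11
Nelson-Hamilton-Auckland-Rotorua: max(4, 6, 7) = 7
Nelson-Hamilton-Tauranga-Auckland-Rotorua: max(4, 4, 9, 7) = 9
Smallest bottleneck: 7%.

7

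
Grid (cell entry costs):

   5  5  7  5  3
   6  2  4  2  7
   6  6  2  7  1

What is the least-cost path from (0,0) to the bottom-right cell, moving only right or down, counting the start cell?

One optimal route is [0,0] → [0,1] → [1,1] → [1,2] → [1,3] → [1,4] → [2,4].
Its cost is 5 + 5 + 2 + 4 + 2 + 7 + 1 = 26.
(Top row then right column would cost 33.)

26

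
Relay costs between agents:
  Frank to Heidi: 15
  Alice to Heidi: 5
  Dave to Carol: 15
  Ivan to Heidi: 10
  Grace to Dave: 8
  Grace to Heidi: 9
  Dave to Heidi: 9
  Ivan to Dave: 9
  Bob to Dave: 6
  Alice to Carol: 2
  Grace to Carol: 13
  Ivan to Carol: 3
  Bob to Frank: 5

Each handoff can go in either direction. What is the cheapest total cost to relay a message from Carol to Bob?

Checking several routes:
Carol→Ivan→Dave→Bob: 3 + 9 + 6 = 18
Carol→Alice→Heidi→Dave→Bob: 2 + 5 + 9 + 6 = 22
Carol→Grace→Dave→Bob: 13 + 8 + 6 = 27
Carol→Alice→Heidi→Frank→Bob: 2 + 5 + 15 + 5 = 27
Carol→Dave→Bob: 15 + 6 = 21
The minimum is 18.

18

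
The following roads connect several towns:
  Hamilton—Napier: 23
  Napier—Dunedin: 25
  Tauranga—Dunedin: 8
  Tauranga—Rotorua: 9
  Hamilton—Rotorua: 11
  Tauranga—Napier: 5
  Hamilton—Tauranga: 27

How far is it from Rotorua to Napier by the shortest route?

Checking several routes:
Rotorua - Tauranga - Napier: 9 + 5 = 14
Rotorua - Hamilton - Napier: 11 + 23 = 34
Rotorua - Tauranga - Dunedin - Napier: 9 + 8 + 25 = 42
Shortest: 14.

14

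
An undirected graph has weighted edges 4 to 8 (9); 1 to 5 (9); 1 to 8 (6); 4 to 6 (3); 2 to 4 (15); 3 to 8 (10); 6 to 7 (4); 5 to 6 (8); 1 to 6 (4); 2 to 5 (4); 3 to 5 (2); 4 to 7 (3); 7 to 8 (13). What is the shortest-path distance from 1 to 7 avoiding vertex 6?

18

Checking several routes:
1 → 8 → 4 → 7: 6 + 9 + 3 = 18
1 → 5 → 3 → 8 → 4 → 7: 9 + 2 + 10 + 9 + 3 = 33
1 → 8 → 7: 6 + 13 = 19
1 → 5 → 2 → 4 → 7: 9 + 4 + 15 + 3 = 31
Best route has total 18.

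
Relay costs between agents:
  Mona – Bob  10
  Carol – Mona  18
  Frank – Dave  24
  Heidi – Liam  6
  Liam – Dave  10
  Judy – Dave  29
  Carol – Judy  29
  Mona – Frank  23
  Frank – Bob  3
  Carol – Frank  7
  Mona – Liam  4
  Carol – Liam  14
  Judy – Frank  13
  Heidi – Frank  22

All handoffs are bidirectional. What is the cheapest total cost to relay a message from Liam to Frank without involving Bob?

A few of the Liam→Frank routes:
Liam-Dave-Frank: 10 + 24 = 34
Liam-Carol-Frank: 14 + 7 = 21
Liam-Mona-Frank: 4 + 23 = 27
Liam-Mona-Carol-Frank: 4 + 18 + 7 = 29
Liam-Heidi-Frank: 6 + 22 = 28
Best route has total 21.

21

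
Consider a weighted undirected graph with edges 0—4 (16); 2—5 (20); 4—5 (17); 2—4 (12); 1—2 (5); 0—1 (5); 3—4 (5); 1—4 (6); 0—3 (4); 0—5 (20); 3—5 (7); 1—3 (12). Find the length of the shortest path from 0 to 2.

10

Some routes from 0 to 2:
0 - 3 - 1 - 2: 4 + 12 + 5 = 21
0 - 1 - 2: 5 + 5 = 10
0 - 3 - 4 - 1 - 2: 4 + 5 + 6 + 5 = 20
The minimum is 10.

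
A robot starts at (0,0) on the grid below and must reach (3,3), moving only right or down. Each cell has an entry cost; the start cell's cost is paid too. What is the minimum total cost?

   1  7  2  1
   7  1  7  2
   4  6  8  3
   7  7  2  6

22

One optimal route is [0,0] -> [0,1] -> [0,2] -> [0,3] -> [1,3] -> [2,3] -> [3,3].
Its cost is 1 + 7 + 2 + 1 + 2 + 3 + 6 = 22.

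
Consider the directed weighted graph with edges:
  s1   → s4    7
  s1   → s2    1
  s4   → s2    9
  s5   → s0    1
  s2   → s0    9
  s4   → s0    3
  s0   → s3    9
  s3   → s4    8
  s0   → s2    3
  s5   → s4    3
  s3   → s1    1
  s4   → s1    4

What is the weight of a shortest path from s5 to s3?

10

Routes from s5 to s3:
s5 - s0 - s3: 1 + 9 = 10
s5 - s4 - s0 - s3: 3 + 3 + 9 = 15
s5 - s4 - s1 - s2 - s0 - s3: 3 + 4 + 1 + 9 + 9 = 26
s5 - s4 - s2 - s0 - s3: 3 + 9 + 9 + 9 = 30
Best route has total 10.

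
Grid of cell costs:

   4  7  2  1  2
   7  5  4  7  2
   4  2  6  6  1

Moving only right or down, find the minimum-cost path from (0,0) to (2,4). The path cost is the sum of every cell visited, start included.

Path [0,0] → [0,1] → [0,2] → [0,3] → [0,4] → [1,4] → [2,4]: 4 + 7 + 2 + 1 + 2 + 2 + 1 = 19.

19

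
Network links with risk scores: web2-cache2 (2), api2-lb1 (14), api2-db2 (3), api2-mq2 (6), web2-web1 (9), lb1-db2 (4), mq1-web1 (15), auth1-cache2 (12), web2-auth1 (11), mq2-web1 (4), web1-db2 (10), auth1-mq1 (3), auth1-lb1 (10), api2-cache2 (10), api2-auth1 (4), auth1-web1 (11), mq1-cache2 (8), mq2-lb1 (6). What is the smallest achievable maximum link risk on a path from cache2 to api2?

8

Checking several routes:
cache2→mq1→auth1→api2: max(8, 3, 4) = 8
cache2→web2→web1→mq2→api2: max(2, 9, 4, 6) = 9
cache2→web2→web1→mq2→lb1→db2→api2: max(2, 9, 4, 6, 4, 3) = 9
Best route has worst link 8.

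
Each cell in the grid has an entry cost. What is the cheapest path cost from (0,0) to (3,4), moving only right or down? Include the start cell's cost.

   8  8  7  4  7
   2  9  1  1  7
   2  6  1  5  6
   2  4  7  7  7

One optimal route is r0c0→r1c0→r2c0→r2c1→r2c2→r2c3→r2c4→r3c4.
Its cost is 8 + 2 + 2 + 6 + 1 + 5 + 6 + 7 = 37.
For comparison, the top-then-right route costs 54.

37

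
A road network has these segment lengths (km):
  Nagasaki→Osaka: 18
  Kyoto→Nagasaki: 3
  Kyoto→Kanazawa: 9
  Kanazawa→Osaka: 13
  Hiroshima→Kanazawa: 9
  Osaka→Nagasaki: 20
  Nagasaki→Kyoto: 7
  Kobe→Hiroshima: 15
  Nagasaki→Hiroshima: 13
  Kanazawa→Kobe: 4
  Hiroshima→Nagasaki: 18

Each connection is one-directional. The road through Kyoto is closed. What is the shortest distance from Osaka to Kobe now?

Routes from Osaka to Kobe avoiding Kyoto:
Osaka-Nagasaki-Hiroshima-Kanazawa-Kobe: 20 + 13 + 9 + 4 = 46
Shortest: 46 km.

46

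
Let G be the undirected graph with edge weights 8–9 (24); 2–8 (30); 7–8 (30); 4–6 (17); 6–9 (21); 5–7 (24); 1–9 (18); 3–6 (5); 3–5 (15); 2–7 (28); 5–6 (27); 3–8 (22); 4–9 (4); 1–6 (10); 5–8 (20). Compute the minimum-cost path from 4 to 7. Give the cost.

58

Checking several routes:
4-9-8-5-7: 4 + 24 + 20 + 24 = 72
4-9-6-3-5-7: 4 + 21 + 5 + 15 + 24 = 69
4-9-8-7: 4 + 24 + 30 = 58
4-6-3-8-7: 17 + 5 + 22 + 30 = 74
4-6-5-7: 17 + 27 + 24 = 68
4-6-3-5-7: 17 + 5 + 15 + 24 = 61
The minimum is 58.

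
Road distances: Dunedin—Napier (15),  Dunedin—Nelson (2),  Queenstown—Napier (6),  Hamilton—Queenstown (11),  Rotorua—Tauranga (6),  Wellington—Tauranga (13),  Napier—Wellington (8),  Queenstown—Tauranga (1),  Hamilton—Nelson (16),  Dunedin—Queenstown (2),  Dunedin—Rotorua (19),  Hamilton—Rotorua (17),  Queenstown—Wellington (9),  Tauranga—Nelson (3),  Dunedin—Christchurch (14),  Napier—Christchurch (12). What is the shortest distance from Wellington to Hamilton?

20

Checking several routes:
Wellington - Queenstown - Hamilton: 9 + 11 = 20
Wellington - Tauranga - Queenstown - Hamilton: 13 + 1 + 11 = 25
Wellington - Queenstown - Dunedin - Nelson - Hamilton: 9 + 2 + 2 + 16 = 29
Wellington - Napier - Queenstown - Hamilton: 8 + 6 + 11 = 25
Shortest: 20.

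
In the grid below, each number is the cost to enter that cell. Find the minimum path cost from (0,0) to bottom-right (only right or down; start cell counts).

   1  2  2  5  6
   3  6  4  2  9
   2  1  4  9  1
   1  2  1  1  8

19

Take (0,0) -> (1,0) -> (2,0) -> (2,1) -> (3,1) -> (3,2) -> (3,3) -> (3,4) for a total of 1 + 3 + 2 + 1 + 2 + 1 + 1 + 8 = 19.
(Top row then right column would cost 34.)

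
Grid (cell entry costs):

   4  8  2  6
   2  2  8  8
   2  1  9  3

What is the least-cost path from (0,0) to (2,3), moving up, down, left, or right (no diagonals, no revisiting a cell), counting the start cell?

Path r0c0 -> r1c0 -> r1c1 -> r2c1 -> r2c2 -> r2c3: 4 + 2 + 2 + 1 + 9 + 3 = 21.

21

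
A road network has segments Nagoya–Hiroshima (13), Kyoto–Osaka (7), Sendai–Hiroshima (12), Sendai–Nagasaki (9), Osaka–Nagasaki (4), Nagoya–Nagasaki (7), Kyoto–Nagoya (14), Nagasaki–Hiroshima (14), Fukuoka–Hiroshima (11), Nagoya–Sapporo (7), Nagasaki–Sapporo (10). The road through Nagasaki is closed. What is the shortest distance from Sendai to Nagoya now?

25

Candidate routes:
Sendai -> Hiroshima -> Nagoya: 12 + 13 = 25
Shortest: 25 km.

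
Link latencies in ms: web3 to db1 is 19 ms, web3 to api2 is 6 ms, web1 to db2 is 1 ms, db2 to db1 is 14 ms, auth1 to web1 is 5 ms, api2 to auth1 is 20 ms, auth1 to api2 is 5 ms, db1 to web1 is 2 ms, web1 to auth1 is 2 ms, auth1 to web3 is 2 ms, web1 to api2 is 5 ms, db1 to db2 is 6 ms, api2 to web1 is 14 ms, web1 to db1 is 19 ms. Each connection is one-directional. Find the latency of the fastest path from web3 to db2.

Some routes from web3 to db2:
web3 -> api2 -> web1 -> db1 -> db2: 6 + 14 + 19 + 6 = 45
web3 -> db1 -> web1 -> db2: 19 + 2 + 1 = 22
web3 -> api2 -> web1 -> db2: 6 + 14 + 1 = 21
web3 -> api2 -> auth1 -> web1 -> db2: 6 + 20 + 5 + 1 = 32
web3 -> db1 -> db2: 19 + 6 = 25
Best route has total 21 ms.

21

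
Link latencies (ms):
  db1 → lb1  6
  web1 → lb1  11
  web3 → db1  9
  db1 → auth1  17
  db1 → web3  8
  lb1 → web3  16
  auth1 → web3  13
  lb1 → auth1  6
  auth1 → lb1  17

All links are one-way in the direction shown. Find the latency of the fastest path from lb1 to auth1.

Routes from lb1 to auth1:
lb1 → web3 → db1 → auth1: 16 + 9 + 17 = 42
lb1 → auth1: 6
Best route has total 6 ms.

6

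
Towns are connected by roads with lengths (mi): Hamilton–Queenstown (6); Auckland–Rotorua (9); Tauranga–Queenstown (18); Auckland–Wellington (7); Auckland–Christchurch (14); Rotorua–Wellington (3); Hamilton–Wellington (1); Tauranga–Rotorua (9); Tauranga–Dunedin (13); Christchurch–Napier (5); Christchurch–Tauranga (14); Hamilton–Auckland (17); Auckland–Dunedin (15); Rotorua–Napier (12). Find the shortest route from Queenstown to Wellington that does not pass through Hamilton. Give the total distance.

30

Checking several routes:
Queenstown→Tauranga→Rotorua→Wellington: 18 + 9 + 3 = 30
Queenstown→Tauranga→Christchurch→Napier→Rotorua→Wellington: 18 + 14 + 5 + 12 + 3 = 52
Queenstown→Tauranga→Rotorua→Auckland→Wellington: 18 + 9 + 9 + 7 = 43
Queenstown→Tauranga→Dunedin→Auckland→Wellington: 18 + 13 + 15 + 7 = 53
Queenstown→Tauranga→Christchurch→Auckland→Wellington: 18 + 14 + 14 + 7 = 53
Best route has total 30 mi.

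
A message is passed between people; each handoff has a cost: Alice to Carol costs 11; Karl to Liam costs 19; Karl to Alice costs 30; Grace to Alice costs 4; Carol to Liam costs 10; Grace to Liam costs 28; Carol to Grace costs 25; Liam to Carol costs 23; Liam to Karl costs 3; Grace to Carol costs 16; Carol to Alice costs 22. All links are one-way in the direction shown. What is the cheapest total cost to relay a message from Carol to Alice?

Some routes from Carol to Alice:
Carol-Grace-Alice: 25 + 4 = 29
Carol-Alice: 22
Carol-Liam-Karl-Alice: 10 + 3 + 30 = 43
Best route has total 22.

22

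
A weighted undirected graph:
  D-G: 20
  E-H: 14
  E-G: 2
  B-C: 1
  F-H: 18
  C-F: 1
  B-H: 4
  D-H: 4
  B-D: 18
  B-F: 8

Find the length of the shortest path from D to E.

Some routes from D to E:
D → B → H → E: 18 + 4 + 14 = 36
D → G → E: 20 + 2 = 22
D → H → E: 4 + 14 = 18
Best route has total 18.

18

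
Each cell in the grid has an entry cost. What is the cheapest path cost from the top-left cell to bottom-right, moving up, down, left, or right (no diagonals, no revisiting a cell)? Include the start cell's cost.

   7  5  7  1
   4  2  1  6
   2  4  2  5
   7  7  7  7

Cheapest: r0c0→r1c0→r1c1→r1c2→r2c2→r2c3→r3c3
  7 + 4 + 2 + 1 + 2 + 5 + 7 = 28

28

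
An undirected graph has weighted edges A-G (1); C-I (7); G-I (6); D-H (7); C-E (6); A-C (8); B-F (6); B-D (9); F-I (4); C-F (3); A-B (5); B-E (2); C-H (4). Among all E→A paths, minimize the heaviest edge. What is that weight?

5

A few of the E→A routes:
E-C-F-B-A: max(6, 3, 6, 5) = 6
E-B-F-C-I-G-A: max(2, 6, 3, 7, 6, 1) = 7
E-B-A: max(2, 5) = 5
E-C-F-I-G-A: max(6, 3, 4, 6, 1) = 6
E-B-F-I-G-A: max(2, 6, 4, 6, 1) = 6
Smallest bottleneck: 5.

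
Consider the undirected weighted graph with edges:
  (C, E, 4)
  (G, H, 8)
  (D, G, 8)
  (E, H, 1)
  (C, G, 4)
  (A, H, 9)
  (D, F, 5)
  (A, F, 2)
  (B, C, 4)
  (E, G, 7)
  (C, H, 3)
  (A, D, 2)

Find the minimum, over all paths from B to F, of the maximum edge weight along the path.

8

A few of the B→F routes:
B → C → G → D → F: max(4, 4, 8, 5) = 8
B → C → H → G → D → F: max(4, 3, 8, 8, 5) = 8
B → C → H → G → D → A → F: max(4, 3, 8, 8, 2, 2) = 8
B → C → H → E → G → D → F: max(4, 3, 1, 7, 8, 5) = 8
B → C → H → E → G → D → A → F: max(4, 3, 1, 7, 8, 2, 2) = 8
Best route has worst link 8.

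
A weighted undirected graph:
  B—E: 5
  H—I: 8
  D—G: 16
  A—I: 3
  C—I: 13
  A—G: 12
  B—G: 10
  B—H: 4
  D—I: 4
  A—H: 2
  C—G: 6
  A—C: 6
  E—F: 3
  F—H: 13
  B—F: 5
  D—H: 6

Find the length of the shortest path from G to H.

14

Comparing a few candidate routes:
G → A → H: 12 + 2 = 14
G → D → H: 16 + 6 = 22
G → B → H: 10 + 4 = 14
G → C → A → H: 6 + 6 + 2 = 14
Shortest: 14.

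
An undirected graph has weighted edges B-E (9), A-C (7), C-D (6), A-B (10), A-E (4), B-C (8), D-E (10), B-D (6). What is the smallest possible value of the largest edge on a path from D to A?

7

Comparing a few candidate routes:
D→B→E→A: max(6, 9, 4) = 9
D→C→B→E→A: max(6, 8, 9, 4) = 9
D→B→C→A: max(6, 8, 7) = 8
D→E→B→C→A: max(10, 9, 8, 7) = 10
D→B→A: max(6, 10) = 10
D→C→A: max(6, 7) = 7
Smallest bottleneck: 7.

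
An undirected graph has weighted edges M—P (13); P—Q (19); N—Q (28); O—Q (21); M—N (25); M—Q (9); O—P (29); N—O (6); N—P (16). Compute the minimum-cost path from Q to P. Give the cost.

19

Some routes from Q to P:
Q-N-P: 28 + 16 = 44
Q-O-P: 21 + 29 = 50
Q-O-N-P: 21 + 6 + 16 = 43
Q-P: 19
Q-M-P: 9 + 13 = 22
Best route has total 19.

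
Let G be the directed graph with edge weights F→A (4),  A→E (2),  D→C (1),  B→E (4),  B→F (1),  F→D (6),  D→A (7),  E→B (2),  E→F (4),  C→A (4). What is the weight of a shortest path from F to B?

Routes from F to B:
F-D-A-E-B: 6 + 7 + 2 + 2 = 17
F-D-C-A-E-B: 6 + 1 + 4 + 2 + 2 = 15
F-A-E-B: 4 + 2 + 2 = 8
Shortest: 8.

8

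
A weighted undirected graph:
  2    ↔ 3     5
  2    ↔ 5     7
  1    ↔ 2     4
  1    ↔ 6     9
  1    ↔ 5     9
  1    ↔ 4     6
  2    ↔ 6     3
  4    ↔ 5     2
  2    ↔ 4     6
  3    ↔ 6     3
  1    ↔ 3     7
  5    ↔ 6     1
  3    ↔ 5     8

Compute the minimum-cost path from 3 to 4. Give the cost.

Some routes from 3 to 4:
3-2-4: 5 + 6 = 11
3-5-4: 8 + 2 = 10
3-6-5-4: 3 + 1 + 2 = 6
The minimum is 6.

6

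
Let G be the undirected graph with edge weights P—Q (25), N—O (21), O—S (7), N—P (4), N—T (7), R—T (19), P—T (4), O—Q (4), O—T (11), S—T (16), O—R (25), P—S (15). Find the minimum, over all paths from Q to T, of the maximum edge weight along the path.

11

Comparing a few candidate routes:
Q-O-N-T: max(4, 21, 7) = 21
Q-O-N-P-T: max(4, 21, 4, 4) = 21
Q-O-T: max(4, 11) = 11
Q-O-S-P-N-T: max(4, 7, 15, 4, 7) = 15
Q-O-S-T: max(4, 7, 16) = 16
Q-O-S-P-T: max(4, 7, 15, 4) = 15
The minimum achievable maximum is 11.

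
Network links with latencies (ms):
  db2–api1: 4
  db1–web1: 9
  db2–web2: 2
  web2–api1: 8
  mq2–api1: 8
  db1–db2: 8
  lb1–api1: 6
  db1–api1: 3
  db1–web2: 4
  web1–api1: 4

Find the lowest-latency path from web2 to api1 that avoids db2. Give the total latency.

7

Paths from web2 to api1 avoiding db2:
web2 - db1 - web1 - api1: 4 + 9 + 4 = 17
web2 - db1 - api1: 4 + 3 = 7
web2 - api1: 8
Best route has total 7 ms.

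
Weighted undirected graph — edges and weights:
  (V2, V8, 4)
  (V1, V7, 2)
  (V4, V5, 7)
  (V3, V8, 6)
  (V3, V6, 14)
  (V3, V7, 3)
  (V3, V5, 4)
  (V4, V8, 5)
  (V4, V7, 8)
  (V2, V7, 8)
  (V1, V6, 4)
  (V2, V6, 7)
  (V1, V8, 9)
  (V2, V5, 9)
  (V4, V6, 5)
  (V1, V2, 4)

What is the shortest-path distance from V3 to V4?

A few of the V3→V4 routes:
V3 → V5 → V4: 4 + 7 = 11
V3 → V8 → V4: 6 + 5 = 11
V3 → V7 → V4: 3 + 8 = 11
The minimum is 11.

11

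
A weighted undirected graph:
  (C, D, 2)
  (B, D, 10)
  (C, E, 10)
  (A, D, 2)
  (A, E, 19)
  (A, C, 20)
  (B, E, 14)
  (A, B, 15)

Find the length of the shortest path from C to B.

Checking several routes:
C → A → D → B: 20 + 2 + 10 = 32
C → D → B: 2 + 10 = 12
C → A → B: 20 + 15 = 35
C → D → A → B: 2 + 2 + 15 = 19
C → E → B: 10 + 14 = 24
Best route has total 12.

12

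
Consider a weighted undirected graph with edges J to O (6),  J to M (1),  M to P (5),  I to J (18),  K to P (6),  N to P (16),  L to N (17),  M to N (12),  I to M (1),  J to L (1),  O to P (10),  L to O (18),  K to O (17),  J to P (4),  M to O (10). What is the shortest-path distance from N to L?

14

A few of the N→L routes:
N -> P -> J -> L: 16 + 4 + 1 = 21
N -> M -> P -> J -> L: 12 + 5 + 4 + 1 = 22
N -> L: 17
N -> M -> J -> L: 12 + 1 + 1 = 14
Best route has total 14.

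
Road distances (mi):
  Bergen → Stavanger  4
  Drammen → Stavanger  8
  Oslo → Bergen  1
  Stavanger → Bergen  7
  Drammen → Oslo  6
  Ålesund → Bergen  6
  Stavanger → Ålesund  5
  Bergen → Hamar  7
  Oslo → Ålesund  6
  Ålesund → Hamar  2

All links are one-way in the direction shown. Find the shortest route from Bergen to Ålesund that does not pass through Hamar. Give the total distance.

9

Routes from Bergen to Ålesund avoiding Hamar:
Bergen-Stavanger-Ålesund: 4 + 5 = 9
Shortest: 9 mi.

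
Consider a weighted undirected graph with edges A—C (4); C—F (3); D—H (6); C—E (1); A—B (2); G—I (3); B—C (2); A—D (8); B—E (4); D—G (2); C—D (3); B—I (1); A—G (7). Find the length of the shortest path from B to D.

Some routes from B to D:
B - A - D: 2 + 8 = 10
B - I - G - D: 1 + 3 + 2 = 6
B - E - C - D: 4 + 1 + 3 = 8
B - C - D: 2 + 3 = 5
B - A - C - D: 2 + 4 + 3 = 9
Shortest: 5.

5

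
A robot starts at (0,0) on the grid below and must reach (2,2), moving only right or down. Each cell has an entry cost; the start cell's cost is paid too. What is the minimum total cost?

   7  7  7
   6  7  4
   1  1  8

23

Best path: (0,0) → (1,0) → (2,0) → (2,1) → (2,2)
Cost: 7 + 6 + 1 + 1 + 8 = 23
(Top row then right column would cost 33.)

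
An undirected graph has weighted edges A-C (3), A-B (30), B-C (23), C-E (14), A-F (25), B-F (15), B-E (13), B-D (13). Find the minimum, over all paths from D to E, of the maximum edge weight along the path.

13

Paths from D to E:
D - B - C - E: max(13, 23, 14) = 23
D - B - E: max(13, 13) = 13
D - B - A - C - E: max(13, 30, 3, 14) = 30
D - B - F - A - C - E: max(13, 15, 25, 3, 14) = 25
Smallest bottleneck: 13.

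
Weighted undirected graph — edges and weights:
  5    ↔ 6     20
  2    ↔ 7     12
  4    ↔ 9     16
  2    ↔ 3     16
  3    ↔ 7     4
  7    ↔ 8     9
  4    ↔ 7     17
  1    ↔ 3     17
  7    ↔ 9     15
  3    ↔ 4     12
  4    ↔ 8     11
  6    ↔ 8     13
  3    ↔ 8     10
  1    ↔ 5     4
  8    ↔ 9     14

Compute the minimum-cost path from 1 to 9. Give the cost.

Checking several routes:
1 → 3 → 7 → 8 → 9: 17 + 4 + 9 + 14 = 44
1 → 3 → 7 → 9: 17 + 4 + 15 = 36
1 → 3 → 8 → 9: 17 + 10 + 14 = 41
1 → 3 → 4 → 9: 17 + 12 + 16 = 45
Best route has total 36.

36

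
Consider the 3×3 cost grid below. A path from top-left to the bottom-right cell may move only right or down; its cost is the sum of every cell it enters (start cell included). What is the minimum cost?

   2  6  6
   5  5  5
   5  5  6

23

Best path: (0,0) → (1,0) → (1,1) → (1,2) → (2,2)
Cost: 2 + 5 + 5 + 5 + 6 = 23
For comparison, the top-then-right route costs 25.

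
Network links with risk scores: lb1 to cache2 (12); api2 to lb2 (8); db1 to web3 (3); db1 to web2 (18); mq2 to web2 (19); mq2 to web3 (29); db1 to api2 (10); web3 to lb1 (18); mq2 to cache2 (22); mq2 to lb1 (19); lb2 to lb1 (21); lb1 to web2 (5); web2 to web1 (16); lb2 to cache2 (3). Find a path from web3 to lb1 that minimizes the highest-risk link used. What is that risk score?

A few of the web3→lb1 routes:
web3→db1→web2→lb1: max(3, 18, 5) = 18
web3→db1→api2→lb2→cache2→lb1: max(3, 10, 8, 3, 12) = 12
web3→lb1: max(18) = 18
Best route has worst link 12.

12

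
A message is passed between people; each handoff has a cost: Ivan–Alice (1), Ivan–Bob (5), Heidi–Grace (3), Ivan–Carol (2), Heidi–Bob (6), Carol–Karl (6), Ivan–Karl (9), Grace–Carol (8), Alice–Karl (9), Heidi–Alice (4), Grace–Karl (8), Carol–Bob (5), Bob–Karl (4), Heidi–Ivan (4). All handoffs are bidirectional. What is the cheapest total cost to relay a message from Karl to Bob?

4

A few of the Karl→Bob routes:
Karl - Ivan - Bob: 9 + 5 = 14
Karl - Bob: 4
Karl - Carol - Bob: 6 + 5 = 11
Karl - Alice - Ivan - Bob: 9 + 1 + 5 = 15
Karl - Carol - Ivan - Bob: 6 + 2 + 5 = 13
Best route has total 4.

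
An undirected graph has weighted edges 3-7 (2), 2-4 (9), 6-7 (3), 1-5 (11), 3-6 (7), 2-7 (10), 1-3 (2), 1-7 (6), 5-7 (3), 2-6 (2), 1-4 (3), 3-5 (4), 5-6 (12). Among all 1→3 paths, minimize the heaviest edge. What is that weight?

Comparing a few candidate routes:
1 - 7 - 6 - 3: max(6, 3, 7) = 7
1 - 3: max(2) = 2
1 - 7 - 3: max(6, 2) = 6
1 - 7 - 5 - 3: max(6, 3, 4) = 6
Smallest bottleneck: 2.

2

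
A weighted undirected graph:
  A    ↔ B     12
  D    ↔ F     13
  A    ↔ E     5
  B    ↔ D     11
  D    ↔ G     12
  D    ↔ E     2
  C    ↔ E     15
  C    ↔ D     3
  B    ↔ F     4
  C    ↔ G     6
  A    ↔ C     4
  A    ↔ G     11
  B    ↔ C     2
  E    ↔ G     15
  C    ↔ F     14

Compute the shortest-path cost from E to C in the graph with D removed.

9

A few of the E→C routes:
E→C: 15
E→A→B→C: 5 + 12 + 2 = 19
E→A→C: 5 + 4 = 9
Best route has total 9.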